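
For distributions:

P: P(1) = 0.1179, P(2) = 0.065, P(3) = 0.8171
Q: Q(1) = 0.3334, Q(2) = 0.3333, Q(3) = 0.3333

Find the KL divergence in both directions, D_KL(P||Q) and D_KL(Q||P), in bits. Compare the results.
D_KL(P||Q) = 0.7270 bits, D_KL(Q||P) = 0.8548 bits. D_KL(Q||P) is larger than D_KL(P||Q) by 0.1278 bits; the two directions differ.

D_KL(P||Q) = Σ P(x) log₂(P(x)/Q(x))

Computing term by term:
  P(1)·log₂(P(1)/Q(1)) = 0.1179·log₂(0.1179/0.3334) = -0.17681
  P(2)·log₂(P(2)/Q(2)) = 0.065·log₂(0.065/0.3333) = -0.15329
  P(3)·log₂(P(3)/Q(3)) = 0.8171·log₂(0.8171/0.3333) = 1.05708

D_KL(P||Q) = -0.17681 - 0.15329 + 1.05708 = 0.72698 ≈ 0.7270 bits

D_KL(Q||P) = Σ Q(x) log₂(Q(x)/P(x))

Computing term by term:
  Q(1)·log₂(Q(1)/P(1)) = 0.3334·log₂(0.3334/0.1179) = 0.50000
  Q(2)·log₂(Q(2)/P(2)) = 0.3333·log₂(0.3333/0.065) = 0.78602
  Q(3)·log₂(Q(3)/P(3)) = 0.3333·log₂(0.3333/0.8171) = -0.43119

D_KL(Q||P) = 0.50000 + 0.78602 - 0.43119 = 0.85483 ≈ 0.8548 bits

These are NOT equal (difference: 0.1278 bits). KL divergence is asymmetric: D_KL(P||Q) ≠ D_KL(Q||P) in general.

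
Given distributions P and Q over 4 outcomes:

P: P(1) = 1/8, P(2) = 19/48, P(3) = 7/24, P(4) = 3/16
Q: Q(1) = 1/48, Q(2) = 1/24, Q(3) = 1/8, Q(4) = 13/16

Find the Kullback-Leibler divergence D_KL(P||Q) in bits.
1.5686 bits

D_KL(P||Q) = Σ P(x) log₂(P(x)/Q(x))

Computing term by term:
  P(1)·log₂(P(1)/Q(1)) = (1/8)·log₂((1/8)/(1/48)) = 0.32312
  P(2)·log₂(P(2)/Q(2)) = (19/48)·log₂((19/48)/(1/24)) = 1.28564
  P(3)·log₂(P(3)/Q(3)) = (7/24)·log₂((7/24)/(1/8)) = 0.35653
  P(4)·log₂(P(4)/Q(4)) = (3/16)·log₂((3/16)/(13/16)) = -0.39665

D_KL(P||Q) = 0.32312 + 1.28564 + 0.35653 - 0.39665 = 1.56864 ≈ 1.5686 bits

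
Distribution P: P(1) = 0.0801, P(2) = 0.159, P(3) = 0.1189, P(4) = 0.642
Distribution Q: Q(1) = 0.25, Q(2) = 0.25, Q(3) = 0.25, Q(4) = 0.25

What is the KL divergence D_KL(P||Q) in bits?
0.5107 bits

D_KL(P||Q) = Σ P(x) log₂(P(x)/Q(x))

Computing term by term:
  P(1)·log₂(P(1)/Q(1)) = 0.0801·log₂(0.0801/0.25) = -0.13153
  P(2)·log₂(P(2)/Q(2)) = 0.159·log₂(0.159/0.25) = -0.10381
  P(3)·log₂(P(3)/Q(3)) = 0.1189·log₂(0.1189/0.25) = -0.12748
  P(4)·log₂(P(4)/Q(4)) = 0.642·log₂(0.642/0.25) = 0.87353

D_KL(P||Q) = -0.13153 - 0.10381 - 0.12748 + 0.87353 = 0.51071 ≈ 0.5107 bits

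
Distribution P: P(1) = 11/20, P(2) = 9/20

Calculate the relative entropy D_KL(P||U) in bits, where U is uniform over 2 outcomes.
0.0072 bits

U(i) = 1/2 for all i

D_KL(P||U) = Σ P(x) log₂(P(x) / (1/2))
           = Σ P(x) log₂(P(x)) + log₂(2)
           = log₂(2) - H(P)

H(P) = -Σ P(x) log₂(P(x)):
  -P(1)·log₂(P(1)) = -(11/20)·log₂(11/20) = 0.47437
  -P(2)·log₂(P(2)) = -(9/20)·log₂(9/20) = 0.51840
H(P) = 0.47437 + 0.51840 = 0.99277 bits

log₂(2) = 1.00000 bits

D_KL(P||U) = 1.00000 - 0.99277 = 0.00723 ≈ 0.0072 bits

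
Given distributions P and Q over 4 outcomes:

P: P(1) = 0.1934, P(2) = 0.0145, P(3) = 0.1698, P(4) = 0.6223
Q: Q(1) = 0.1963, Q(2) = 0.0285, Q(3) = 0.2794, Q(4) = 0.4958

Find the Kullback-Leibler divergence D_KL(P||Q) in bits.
0.0637 bits

D_KL(P||Q) = Σ P(x) log₂(P(x)/Q(x))

Computing term by term:
  P(1)·log₂(P(1)/Q(1)) = 0.1934·log₂(0.1934/0.1963) = -0.00415
  P(2)·log₂(P(2)/Q(2)) = 0.0145·log₂(0.0145/0.0285) = -0.01414
  P(3)·log₂(P(3)/Q(3)) = 0.1698·log₂(0.1698/0.2794) = -0.12200
  P(4)·log₂(P(4)/Q(4)) = 0.6223·log₂(0.6223/0.4958) = 0.20402

D_KL(P||Q) = -0.00415 - 0.01414 - 0.12200 + 0.20402 = 0.06373 ≈ 0.0637 bits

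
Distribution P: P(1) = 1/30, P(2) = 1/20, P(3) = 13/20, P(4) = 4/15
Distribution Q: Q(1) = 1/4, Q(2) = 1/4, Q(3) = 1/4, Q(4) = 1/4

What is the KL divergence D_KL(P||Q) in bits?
0.7079 bits

D_KL(P||Q) = Σ P(x) log₂(P(x)/Q(x))

Computing term by term:
  P(1)·log₂(P(1)/Q(1)) = (1/30)·log₂((1/30)/(1/4)) = -0.09690
  P(2)·log₂(P(2)/Q(2)) = (1/20)·log₂((1/20)/(1/4)) = -0.11610
  P(3)·log₂(P(3)/Q(3)) = (13/20)·log₂((13/20)/(1/4)) = 0.89603
  P(4)·log₂(P(4)/Q(4)) = (4/15)·log₂((4/15)/(1/4)) = 0.02483

D_KL(P||Q) = -0.09690 - 0.11610 + 0.89603 + 0.02483 = 0.70786 ≈ 0.7079 bits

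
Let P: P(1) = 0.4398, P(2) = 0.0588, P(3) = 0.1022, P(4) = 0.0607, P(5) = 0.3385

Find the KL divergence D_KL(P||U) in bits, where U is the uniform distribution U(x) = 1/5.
0.4497 bits

U(i) = 1/5 for all i

D_KL(P||U) = Σ P(x) log₂(P(x) / (1/5))
           = Σ P(x) log₂(P(x)) + log₂(5)
           = log₂(5) - H(P)

H(P) = -Σ P(x) log₂(P(x)):
  -P(1)·log₂(P(1)) = -(0.4398)·log₂(0.4398) = 0.52120
  -P(2)·log₂(P(2)) = -(0.0588)·log₂(0.0588) = 0.24038
  -P(3)·log₂(P(3)) = -(0.1022)·log₂(0.1022) = 0.33629
  -P(4)·log₂(P(4)) = -(0.0607)·log₂(0.0607) = 0.24536
  -P(5)·log₂(P(5)) = -(0.3385)·log₂(0.3385) = 0.52900
H(P) = 0.52120 + 0.24038 + 0.33629 + 0.24536 + 0.52900 = 1.87223 bits

log₂(5) = 2.32193 bits

D_KL(P||U) = 2.32193 - 1.87223 = 0.44970 ≈ 0.4497 bits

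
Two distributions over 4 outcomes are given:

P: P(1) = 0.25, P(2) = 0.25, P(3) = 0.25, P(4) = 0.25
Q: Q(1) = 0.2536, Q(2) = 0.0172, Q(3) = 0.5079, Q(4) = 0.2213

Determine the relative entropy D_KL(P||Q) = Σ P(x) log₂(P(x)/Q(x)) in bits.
0.7485 bits

D_KL(P||Q) = Σ P(x) log₂(P(x)/Q(x))

Computing term by term:
  P(1)·log₂(P(1)/Q(1)) = 0.25·log₂(0.25/0.2536) = -0.00516
  P(2)·log₂(P(2)/Q(2)) = 0.25·log₂(0.25/0.0172) = 0.96536
  P(3)·log₂(P(3)/Q(3)) = 0.25·log₂(0.25/0.5079) = -0.25565
  P(4)·log₂(P(4)/Q(4)) = 0.25·log₂(0.25/0.2213) = 0.04398

D_KL(P||Q) = -0.00516 + 0.96536 - 0.25565 + 0.04398 = 0.74853 ≈ 0.7485 bits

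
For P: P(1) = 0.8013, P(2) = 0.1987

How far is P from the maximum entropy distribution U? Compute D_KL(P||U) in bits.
0.2807 bits

U(i) = 1/2 for all i

D_KL(P||U) = Σ P(x) log₂(P(x) / (1/2))
           = Σ P(x) log₂(P(x)) + log₂(2)
           = log₂(2) - H(P)

H(P) = -Σ P(x) log₂(P(x)):
  -P(1)·log₂(P(1)) = -(0.8013)·log₂(0.8013) = 0.25608
  -P(2)·log₂(P(2)) = -(0.1987)·log₂(0.1987) = 0.46324
H(P) = 0.25608 + 0.46324 = 0.71932 bits

log₂(2) = 1.00000 bits

D_KL(P||U) = 1.00000 - 0.71932 = 0.28068 ≈ 0.2807 bits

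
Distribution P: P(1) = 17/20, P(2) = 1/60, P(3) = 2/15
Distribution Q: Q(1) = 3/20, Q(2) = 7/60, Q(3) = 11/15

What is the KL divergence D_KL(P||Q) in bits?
1.7524 bits

D_KL(P||Q) = Σ P(x) log₂(P(x)/Q(x))

Computing term by term:
  P(1)·log₂(P(1)/Q(1)) = (17/20)·log₂((17/20)/(3/20)) = 2.12713
  P(2)·log₂(P(2)/Q(2)) = (1/60)·log₂((1/60)/(7/60)) = -0.04679
  P(3)·log₂(P(3)/Q(3)) = (2/15)·log₂((2/15)/(11/15)) = -0.32792

D_KL(P||Q) = 2.12713 - 0.04679 - 0.32792 = 1.75242 ≈ 1.7524 bits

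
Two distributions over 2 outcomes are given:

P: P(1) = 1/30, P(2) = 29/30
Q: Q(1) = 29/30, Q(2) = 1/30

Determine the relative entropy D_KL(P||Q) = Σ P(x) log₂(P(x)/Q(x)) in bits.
4.5341 bits

D_KL(P||Q) = Σ P(x) log₂(P(x)/Q(x))

Computing term by term:
  P(1)·log₂(P(1)/Q(1)) = (1/30)·log₂((1/30)/(29/30)) = -0.16193
  P(2)·log₂(P(2)/Q(2)) = (29/30)·log₂((29/30)/(1/30)) = 4.69605

D_KL(P||Q) = -0.16193 + 4.69605 = 4.53412 ≈ 4.5341 bits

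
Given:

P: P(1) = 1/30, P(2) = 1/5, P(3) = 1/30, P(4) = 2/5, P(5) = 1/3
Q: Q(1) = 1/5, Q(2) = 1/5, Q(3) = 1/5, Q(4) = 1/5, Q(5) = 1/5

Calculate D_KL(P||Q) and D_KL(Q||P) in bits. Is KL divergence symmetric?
D_KL(P||Q) = 0.4733 bits, D_KL(Q||P) = 0.6866 bits. No, KL divergence is not symmetric.

D_KL(P||Q) = Σ P(x) log₂(P(x)/Q(x))

Computing term by term:
  P(1)·log₂(P(1)/Q(1)) = (1/30)·log₂((1/30)/(1/5)) = -0.08617
  P(2)·log₂(P(2)/Q(2)) = (1/5)·log₂((1/5)/(1/5)) = 0.00000
  P(3)·log₂(P(3)/Q(3)) = (1/30)·log₂((1/30)/(1/5)) = -0.08617
  P(4)·log₂(P(4)/Q(4)) = (2/5)·log₂((2/5)/(1/5)) = 0.40000
  P(5)·log₂(P(5)/Q(5)) = (1/3)·log₂((1/3)/(1/5)) = 0.24566

D_KL(P||Q) = -0.08617 + 0.00000 - 0.08617 + 0.40000 + 0.24566 = 0.47332 ≈ 0.4733 bits

D_KL(Q||P) = Σ Q(x) log₂(Q(x)/P(x))

Computing term by term:
  Q(1)·log₂(Q(1)/P(1)) = (1/5)·log₂((1/5)/(1/30)) = 0.51699
  Q(2)·log₂(Q(2)/P(2)) = (1/5)·log₂((1/5)/(1/5)) = 0.00000
  Q(3)·log₂(Q(3)/P(3)) = (1/5)·log₂((1/5)/(1/30)) = 0.51699
  Q(4)·log₂(Q(4)/P(4)) = (1/5)·log₂((1/5)/(2/5)) = -0.20000
  Q(5)·log₂(Q(5)/P(5)) = (1/5)·log₂((1/5)/(1/3)) = -0.14739

D_KL(Q||P) = 0.51699 + 0.00000 + 0.51699 - 0.20000 - 0.14739 = 0.68659 ≈ 0.6866 bits

These are NOT equal (difference: 0.2133 bits). KL divergence is asymmetric: D_KL(P||Q) ≠ D_KL(Q||P) in general.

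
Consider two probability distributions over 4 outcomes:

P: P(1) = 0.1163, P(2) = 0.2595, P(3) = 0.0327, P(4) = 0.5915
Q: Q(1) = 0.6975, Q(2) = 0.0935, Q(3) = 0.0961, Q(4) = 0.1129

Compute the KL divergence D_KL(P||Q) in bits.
1.4440 bits

D_KL(P||Q) = Σ P(x) log₂(P(x)/Q(x))

Computing term by term:
  P(1)·log₂(P(1)/Q(1)) = 0.1163·log₂(0.1163/0.6975) = -0.30056
  P(2)·log₂(P(2)/Q(2)) = 0.2595·log₂(0.2595/0.0935) = 0.38216
  P(3)·log₂(P(3)/Q(3)) = 0.0327·log₂(0.0327/0.0961) = -0.05086
  P(4)·log₂(P(4)/Q(4)) = 0.5915·log₂(0.5915/0.1129) = 1.41329

D_KL(P||Q) = -0.30056 + 0.38216 - 0.05086 + 1.41329 = 1.44403 ≈ 1.4440 bits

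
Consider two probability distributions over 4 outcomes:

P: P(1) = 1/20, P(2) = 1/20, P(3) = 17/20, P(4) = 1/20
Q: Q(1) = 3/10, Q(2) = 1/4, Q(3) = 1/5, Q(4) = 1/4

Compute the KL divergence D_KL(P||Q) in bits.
1.4129 bits

D_KL(P||Q) = Σ P(x) log₂(P(x)/Q(x))

Computing term by term:
  P(1)·log₂(P(1)/Q(1)) = (1/20)·log₂((1/20)/(3/10)) = -0.12925
  P(2)·log₂(P(2)/Q(2)) = (1/20)·log₂((1/20)/(1/4)) = -0.11610
  P(3)·log₂(P(3)/Q(3)) = (17/20)·log₂((17/20)/(1/5)) = 1.77434
  P(4)·log₂(P(4)/Q(4)) = (1/20)·log₂((1/20)/(1/4)) = -0.11610

D_KL(P||Q) = -0.12925 - 0.11610 + 1.77434 - 0.11610 = 1.41289 ≈ 1.4129 bits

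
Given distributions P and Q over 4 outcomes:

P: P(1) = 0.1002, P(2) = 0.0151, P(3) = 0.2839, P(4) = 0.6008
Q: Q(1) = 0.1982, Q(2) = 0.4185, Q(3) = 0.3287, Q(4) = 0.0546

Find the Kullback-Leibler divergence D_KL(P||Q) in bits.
1.8477 bits

D_KL(P||Q) = Σ P(x) log₂(P(x)/Q(x))

Computing term by term:
  P(1)·log₂(P(1)/Q(1)) = 0.1002·log₂(0.1002/0.1982) = -0.09860
  P(2)·log₂(P(2)/Q(2)) = 0.0151·log₂(0.0151/0.4185) = -0.07237
  P(3)·log₂(P(3)/Q(3)) = 0.2839·log₂(0.2839/0.3287) = -0.06001
  P(4)·log₂(P(4)/Q(4)) = 0.6008·log₂(0.6008/0.0546) = 2.07872

D_KL(P||Q) = -0.09860 - 0.07237 - 0.06001 + 2.07872 = 1.84774 ≈ 1.8477 bits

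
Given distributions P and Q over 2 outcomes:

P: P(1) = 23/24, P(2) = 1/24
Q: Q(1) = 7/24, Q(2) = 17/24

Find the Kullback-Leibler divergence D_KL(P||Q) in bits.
1.4744 bits

D_KL(P||Q) = Σ P(x) log₂(P(x)/Q(x))

Computing term by term:
  P(1)·log₂(P(1)/Q(1)) = (23/24)·log₂((23/24)/(7/24)) = 1.64470
  P(2)·log₂(P(2)/Q(2)) = (1/24)·log₂((1/24)/(17/24)) = -0.17031

D_KL(P||Q) = 1.64470 - 0.17031 = 1.47439 ≈ 1.4744 bits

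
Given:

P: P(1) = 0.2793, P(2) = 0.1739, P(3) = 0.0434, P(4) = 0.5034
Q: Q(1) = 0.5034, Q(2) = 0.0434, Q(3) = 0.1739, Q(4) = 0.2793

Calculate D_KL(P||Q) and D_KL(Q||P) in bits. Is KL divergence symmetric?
D_KL(P||Q) = 0.4518 bits, D_KL(Q||P) = 0.4518 bits. The two values coincide for this particular pair, but no — KL divergence is not symmetric in general.

D_KL(P||Q) = Σ P(x) log₂(P(x)/Q(x))

Computing term by term:
  P(1)·log₂(P(1)/Q(1)) = 0.2793·log₂(0.2793/0.5034) = -0.23737
  P(2)·log₂(P(2)/Q(2)) = 0.1739·log₂(0.1739/0.0434) = 0.34823
  P(3)·log₂(P(3)/Q(3)) = 0.0434·log₂(0.0434/0.1739) = -0.08691
  P(4)·log₂(P(4)/Q(4)) = 0.5034·log₂(0.5034/0.2793) = 0.42783

D_KL(P||Q) = -0.23737 + 0.34823 - 0.08691 + 0.42783 = 0.45178 ≈ 0.4518 bits

D_KL(Q||P) = Σ Q(x) log₂(Q(x)/P(x))

Computing term by term:
  Q(1)·log₂(Q(1)/P(1)) = 0.5034·log₂(0.5034/0.2793) = 0.42783
  Q(2)·log₂(Q(2)/P(2)) = 0.0434·log₂(0.0434/0.1739) = -0.08691
  Q(3)·log₂(Q(3)/P(3)) = 0.1739·log₂(0.1739/0.0434) = 0.34823
  Q(4)·log₂(Q(4)/P(4)) = 0.2793·log₂(0.2793/0.5034) = -0.23737

D_KL(Q||P) = 0.42783 - 0.08691 + 0.34823 - 0.23737 = 0.45178 ≈ 0.4518 bits

These ARE equal here. Q is P with outcomes relabeled (Q(1) = P(4), Q(2) = P(3), Q(3) = P(2), Q(4) = P(1)) by a relabeling that is its own inverse, so the two sums contain exactly the same terms in a different order. This is a special case — KL divergence is not symmetric in general: D_KL(P||Q) ≠ D_KL(Q||P) for most P, Q.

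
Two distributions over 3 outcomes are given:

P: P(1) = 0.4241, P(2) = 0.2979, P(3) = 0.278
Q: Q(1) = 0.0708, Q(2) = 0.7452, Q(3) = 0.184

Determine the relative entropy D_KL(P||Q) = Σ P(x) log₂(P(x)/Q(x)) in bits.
0.8667 bits

D_KL(P||Q) = Σ P(x) log₂(P(x)/Q(x))

Computing term by term:
  P(1)·log₂(P(1)/Q(1)) = 0.4241·log₂(0.4241/0.0708) = 1.09527
  P(2)·log₂(P(2)/Q(2)) = 0.2979·log₂(0.2979/0.7452) = -0.39406
  P(3)·log₂(P(3)/Q(3)) = 0.278·log₂(0.278/0.184) = 0.16552

D_KL(P||Q) = 1.09527 - 0.39406 + 0.16552 = 0.86673 ≈ 0.8667 bits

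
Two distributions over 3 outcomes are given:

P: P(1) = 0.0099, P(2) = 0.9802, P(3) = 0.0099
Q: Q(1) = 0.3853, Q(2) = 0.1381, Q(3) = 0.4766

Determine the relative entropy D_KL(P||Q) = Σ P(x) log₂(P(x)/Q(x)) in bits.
2.6638 bits

D_KL(P||Q) = Σ P(x) log₂(P(x)/Q(x))

Computing term by term:
  P(1)·log₂(P(1)/Q(1)) = 0.0099·log₂(0.0099/0.3853) = -0.05230
  P(2)·log₂(P(2)/Q(2)) = 0.9802·log₂(0.9802/0.1381) = 2.77138
  P(3)·log₂(P(3)/Q(3)) = 0.0099·log₂(0.0099/0.4766) = -0.05533

D_KL(P||Q) = -0.05230 + 2.77138 - 0.05533 = 2.66375 ≈ 2.6638 bits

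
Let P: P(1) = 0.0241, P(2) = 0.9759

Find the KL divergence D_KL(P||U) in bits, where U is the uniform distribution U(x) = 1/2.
0.8361 bits

U(i) = 1/2 for all i

D_KL(P||U) = Σ P(x) log₂(P(x) / (1/2))
           = Σ P(x) log₂(P(x)) + log₂(2)
           = log₂(2) - H(P)

H(P) = -Σ P(x) log₂(P(x)):
  -P(1)·log₂(P(1)) = -(0.0241)·log₂(0.0241) = 0.12953
  -P(2)·log₂(P(2)) = -(0.9759)·log₂(0.9759) = 0.03435
H(P) = 0.12953 + 0.03435 = 0.16388 bits

log₂(2) = 1.00000 bits

D_KL(P||U) = 1.00000 - 0.16388 = 0.83612 ≈ 0.8361 bits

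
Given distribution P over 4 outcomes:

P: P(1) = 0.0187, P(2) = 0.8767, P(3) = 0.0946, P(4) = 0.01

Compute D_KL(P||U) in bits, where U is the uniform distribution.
1.3379 bits

U(i) = 1/4 for all i

D_KL(P||U) = Σ P(x) log₂(P(x) / (1/4))
           = Σ P(x) log₂(P(x)) + log₂(4)
           = log₂(4) - H(P)

H(P) = -Σ P(x) log₂(P(x)):
  -P(1)·log₂(P(1)) = -(0.0187)·log₂(0.0187) = 0.10735
  -P(2)·log₂(P(2)) = -(0.8767)·log₂(0.8767) = 0.16644
  -P(3)·log₂(P(3)) = -(0.0946)·log₂(0.0946) = 0.32183
  -P(4)·log₂(P(4)) = -(0.01)·log₂(0.01) = 0.06644
H(P) = 0.10735 + 0.16644 + 0.32183 + 0.06644 = 0.66206 bits

log₂(4) = 2.00000 bits

D_KL(P||U) = 2.00000 - 0.66206 = 1.33794 ≈ 1.3379 bits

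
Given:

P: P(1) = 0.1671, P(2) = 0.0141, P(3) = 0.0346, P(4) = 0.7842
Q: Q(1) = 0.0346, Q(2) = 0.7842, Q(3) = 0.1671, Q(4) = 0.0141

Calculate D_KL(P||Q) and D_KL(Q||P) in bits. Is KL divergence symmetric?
D_KL(P||Q) = 4.7656 bits, D_KL(Q||P) = 4.7656 bits. The two values coincide for this particular pair, but no — KL divergence is not symmetric in general.

D_KL(P||Q) = Σ P(x) log₂(P(x)/Q(x))

Computing term by term:
  P(1)·log₂(P(1)/Q(1)) = 0.1671·log₂(0.1671/0.0346) = 0.37963
  P(2)·log₂(P(2)/Q(2)) = 0.0141·log₂(0.0141/0.7842) = -0.08174
  P(3)·log₂(P(3)/Q(3)) = 0.0346·log₂(0.0346/0.1671) = -0.07861
  P(4)·log₂(P(4)/Q(4)) = 0.7842·log₂(0.7842/0.0141) = 4.54636

D_KL(P||Q) = 0.37963 - 0.08174 - 0.07861 + 4.54636 = 4.76564 ≈ 4.7656 bits

D_KL(Q||P) = Σ Q(x) log₂(Q(x)/P(x))

Computing term by term:
  Q(1)·log₂(Q(1)/P(1)) = 0.0346·log₂(0.0346/0.1671) = -0.07861
  Q(2)·log₂(Q(2)/P(2)) = 0.7842·log₂(0.7842/0.0141) = 4.54636
  Q(3)·log₂(Q(3)/P(3)) = 0.1671·log₂(0.1671/0.0346) = 0.37963
  Q(4)·log₂(Q(4)/P(4)) = 0.0141·log₂(0.0141/0.7842) = -0.08174

D_KL(Q||P) = -0.07861 + 4.54636 + 0.37963 - 0.08174 = 4.76564 ≈ 4.7656 bits

These ARE equal here. Q is P with outcomes relabeled (Q(1) = P(3), Q(2) = P(4), Q(3) = P(1), Q(4) = P(2)) by a relabeling that is its own inverse, so the two sums contain exactly the same terms in a different order. This is a special case — KL divergence is not symmetric in general: D_KL(P||Q) ≠ D_KL(Q||P) for most P, Q.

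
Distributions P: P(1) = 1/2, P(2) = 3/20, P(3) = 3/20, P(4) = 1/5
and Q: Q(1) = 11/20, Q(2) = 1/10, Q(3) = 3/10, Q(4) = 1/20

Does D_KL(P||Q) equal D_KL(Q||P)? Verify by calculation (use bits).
D_KL(P||Q) = 0.2690 bits, D_KL(Q||P) = 0.2171 bits. No — D_KL(P||Q) ≠ D_KL(Q||P) for this pair.

D_KL(P||Q) = Σ P(x) log₂(P(x)/Q(x))

Computing term by term:
  P(1)·log₂(P(1)/Q(1)) = (1/2)·log₂((1/2)/(11/20)) = -0.06875
  P(2)·log₂(P(2)/Q(2)) = (3/20)·log₂((3/20)/(1/10)) = 0.08774
  P(3)·log₂(P(3)/Q(3)) = (3/20)·log₂((3/20)/(3/10)) = -0.15000
  P(4)·log₂(P(4)/Q(4)) = (1/5)·log₂((1/5)/(1/20)) = 0.40000

D_KL(P||Q) = -0.06875 + 0.08774 - 0.15000 + 0.40000 = 0.26899 ≈ 0.2690 bits

D_KL(Q||P) = Σ Q(x) log₂(Q(x)/P(x))

Computing term by term:
  Q(1)·log₂(Q(1)/P(1)) = (11/20)·log₂((11/20)/(1/2)) = 0.07563
  Q(2)·log₂(Q(2)/P(2)) = (1/10)·log₂((1/10)/(3/20)) = -0.05850
  Q(3)·log₂(Q(3)/P(3)) = (3/10)·log₂((3/10)/(3/20)) = 0.30000
  Q(4)·log₂(Q(4)/P(4)) = (1/20)·log₂((1/20)/(1/5)) = -0.10000

D_KL(Q||P) = 0.07563 - 0.05850 + 0.30000 - 0.10000 = 0.21713 ≈ 0.2171 bits

These are NOT equal (difference: 0.0519 bits). KL divergence is asymmetric: D_KL(P||Q) ≠ D_KL(Q||P) in general.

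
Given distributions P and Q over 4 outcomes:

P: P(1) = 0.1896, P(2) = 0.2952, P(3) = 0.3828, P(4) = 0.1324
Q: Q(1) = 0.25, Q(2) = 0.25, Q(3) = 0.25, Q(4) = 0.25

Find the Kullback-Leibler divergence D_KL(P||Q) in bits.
0.1090 bits

D_KL(P||Q) = Σ P(x) log₂(P(x)/Q(x))

Computing term by term:
  P(1)·log₂(P(1)/Q(1)) = 0.1896·log₂(0.1896/0.25) = -0.07564
  P(2)·log₂(P(2)/Q(2)) = 0.2952·log₂(0.2952/0.25) = 0.07078
  P(3)·log₂(P(3)/Q(3)) = 0.3828·log₂(0.3828/0.25) = 0.23529
  P(4)·log₂(P(4)/Q(4)) = 0.1324·log₂(0.1324/0.25) = -0.12141

D_KL(P||Q) = -0.07564 + 0.07078 + 0.23529 - 0.12141 = 0.10902 ≈ 0.1090 bits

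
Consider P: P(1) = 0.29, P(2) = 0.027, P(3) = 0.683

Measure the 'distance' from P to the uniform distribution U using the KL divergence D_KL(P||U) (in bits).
0.5507 bits

U(i) = 1/3 for all i

D_KL(P||U) = Σ P(x) log₂(P(x) / (1/3))
           = Σ P(x) log₂(P(x)) + log₂(3)
           = log₂(3) - H(P)

H(P) = -Σ P(x) log₂(P(x)):
  -P(1)·log₂(P(1)) = -(0.29)·log₂(0.29) = 0.51790
  -P(2)·log₂(P(2)) = -(0.027)·log₂(0.027) = 0.14069
  -P(3)·log₂(P(3)) = -(0.683)·log₂(0.683) = 0.37568
H(P) = 0.51790 + 0.14069 + 0.37568 = 1.03427 bits

log₂(3) = 1.58496 bits

D_KL(P||U) = 1.58496 - 1.03427 = 0.55069 ≈ 0.5507 bits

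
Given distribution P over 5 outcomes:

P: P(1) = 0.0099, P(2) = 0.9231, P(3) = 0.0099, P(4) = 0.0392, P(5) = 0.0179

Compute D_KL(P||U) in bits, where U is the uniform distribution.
1.7965 bits

U(i) = 1/5 for all i

D_KL(P||U) = Σ P(x) log₂(P(x) / (1/5))
           = Σ P(x) log₂(P(x)) + log₂(5)
           = log₂(5) - H(P)

H(P) = -Σ P(x) log₂(P(x)):
  -P(1)·log₂(P(1)) = -(0.0099)·log₂(0.0099) = 0.06592
  -P(2)·log₂(P(2)) = -(0.9231)·log₂(0.9231) = 0.10656
  -P(3)·log₂(P(3)) = -(0.0099)·log₂(0.0099) = 0.06592
  -P(4)·log₂(P(4)) = -(0.0392)·log₂(0.0392) = 0.18318
  -P(5)·log₂(P(5)) = -(0.0179)·log₂(0.0179) = 0.10389
H(P) = 0.06592 + 0.10656 + 0.06592 + 0.18318 + 0.10389 = 0.52547 bits

log₂(5) = 2.32193 bits

D_KL(P||U) = 2.32193 - 0.52547 = 1.79646 ≈ 1.7965 bits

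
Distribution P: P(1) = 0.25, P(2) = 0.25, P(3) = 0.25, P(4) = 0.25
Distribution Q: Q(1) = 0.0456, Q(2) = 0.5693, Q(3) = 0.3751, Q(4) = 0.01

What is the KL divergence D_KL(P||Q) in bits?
1.3315 bits

D_KL(P||Q) = Σ P(x) log₂(P(x)/Q(x))

Computing term by term:
  P(1)·log₂(P(1)/Q(1)) = 0.25·log₂(0.25/0.0456) = 0.61371
  P(2)·log₂(P(2)/Q(2)) = 0.25·log₂(0.25/0.5693) = -0.29682
  P(3)·log₂(P(3)/Q(3)) = 0.25·log₂(0.25/0.3751) = -0.14634
  P(4)·log₂(P(4)/Q(4)) = 0.25·log₂(0.25/0.01) = 1.16096

D_KL(P||Q) = 0.61371 - 0.29682 - 0.14634 + 1.16096 = 1.33151 ≈ 1.3315 bits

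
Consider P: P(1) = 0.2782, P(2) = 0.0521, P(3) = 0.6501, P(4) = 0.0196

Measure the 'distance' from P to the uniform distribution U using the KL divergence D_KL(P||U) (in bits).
0.7493 bits

U(i) = 1/4 for all i

D_KL(P||U) = Σ P(x) log₂(P(x) / (1/4))
           = Σ P(x) log₂(P(x)) + log₂(4)
           = log₂(4) - H(P)

H(P) = -Σ P(x) log₂(P(x)):
  -P(1)·log₂(P(1)) = -(0.2782)·log₂(0.2782) = 0.51350
  -P(2)·log₂(P(2)) = -(0.0521)·log₂(0.0521) = 0.22208
  -P(3)·log₂(P(3)) = -(0.6501)·log₂(0.6501) = 0.40389
  -P(4)·log₂(P(4)) = -(0.0196)·log₂(0.0196) = 0.11119
H(P) = 0.51350 + 0.22208 + 0.40389 + 0.11119 = 1.25066 bits

log₂(4) = 2.00000 bits

D_KL(P||U) = 2.00000 - 1.25066 = 0.74934 ≈ 0.7493 bits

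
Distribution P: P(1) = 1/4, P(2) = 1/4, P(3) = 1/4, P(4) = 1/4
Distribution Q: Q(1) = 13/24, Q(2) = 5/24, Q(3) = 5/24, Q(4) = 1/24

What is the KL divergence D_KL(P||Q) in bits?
0.4989 bits

D_KL(P||Q) = Σ P(x) log₂(P(x)/Q(x))

Computing term by term:
  P(1)·log₂(P(1)/Q(1)) = (1/4)·log₂((1/4)/(13/24)) = -0.27887
  P(2)·log₂(P(2)/Q(2)) = (1/4)·log₂((1/4)/(5/24)) = 0.06576
  P(3)·log₂(P(3)/Q(3)) = (1/4)·log₂((1/4)/(5/24)) = 0.06576
  P(4)·log₂(P(4)/Q(4)) = (1/4)·log₂((1/4)/(1/24)) = 0.64624

D_KL(P||Q) = -0.27887 + 0.06576 + 0.06576 + 0.64624 = 0.49889 ≈ 0.4989 bits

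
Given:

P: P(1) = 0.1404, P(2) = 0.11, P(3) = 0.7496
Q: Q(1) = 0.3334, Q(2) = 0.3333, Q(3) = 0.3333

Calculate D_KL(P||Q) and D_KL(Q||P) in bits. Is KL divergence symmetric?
D_KL(P||Q) = 0.5254 bits, D_KL(Q||P) = 0.5593 bits. No, KL divergence is not symmetric.

D_KL(P||Q) = Σ P(x) log₂(P(x)/Q(x))

Computing term by term:
  P(1)·log₂(P(1)/Q(1)) = 0.1404·log₂(0.1404/0.3334) = -0.17518
  P(2)·log₂(P(2)/Q(2)) = 0.11·log₂(0.11/0.3333) = -0.17592
  P(3)·log₂(P(3)/Q(3)) = 0.7496·log₂(0.7496/0.3333) = 0.87651

D_KL(P||Q) = -0.17518 - 0.17592 + 0.87651 = 0.52541 ≈ 0.5254 bits

D_KL(Q||P) = Σ Q(x) log₂(Q(x)/P(x))

Computing term by term:
  Q(1)·log₂(Q(1)/P(1)) = 0.3334·log₂(0.3334/0.1404) = 0.41599
  Q(2)·log₂(Q(2)/P(2)) = 0.3333·log₂(0.3333/0.11) = 0.53305
  Q(3)·log₂(Q(3)/P(3)) = 0.3333·log₂(0.3333/0.7496) = -0.38973

D_KL(Q||P) = 0.41599 + 0.53305 - 0.38973 = 0.55931 ≈ 0.5593 bits

These are NOT equal (difference: 0.0339 bits). KL divergence is asymmetric: D_KL(P||Q) ≠ D_KL(Q||P) in general.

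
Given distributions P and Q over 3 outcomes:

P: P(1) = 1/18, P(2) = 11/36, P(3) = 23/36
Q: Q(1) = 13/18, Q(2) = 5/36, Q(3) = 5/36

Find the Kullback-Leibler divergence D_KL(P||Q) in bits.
1.5486 bits

D_KL(P||Q) = Σ P(x) log₂(P(x)/Q(x))

Computing term by term:
  P(1)·log₂(P(1)/Q(1)) = (1/18)·log₂((1/18)/(13/18)) = -0.20558
  P(2)·log₂(P(2)/Q(2)) = (11/36)·log₂((11/36)/(5/36)) = 0.34757
  P(3)·log₂(P(3)/Q(3)) = (23/36)·log₂((23/36)/(5/36)) = 1.40660

D_KL(P||Q) = -0.20558 + 0.34757 + 1.40660 = 1.54859 ≈ 1.5486 bits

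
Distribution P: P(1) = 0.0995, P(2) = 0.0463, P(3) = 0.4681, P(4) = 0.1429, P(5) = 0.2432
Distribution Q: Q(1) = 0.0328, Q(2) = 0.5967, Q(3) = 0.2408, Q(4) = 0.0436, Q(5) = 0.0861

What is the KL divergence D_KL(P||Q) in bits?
1.0465 bits

D_KL(P||Q) = Σ P(x) log₂(P(x)/Q(x))

Computing term by term:
  P(1)·log₂(P(1)/Q(1)) = 0.0995·log₂(0.0995/0.0328) = 0.15930
  P(2)·log₂(P(2)/Q(2)) = 0.0463·log₂(0.0463/0.5967) = -0.17075
  P(3)·log₂(P(3)/Q(3)) = 0.4681·log₂(0.4681/0.2408) = 0.44890
  P(4)·log₂(P(4)/Q(4)) = 0.1429·log₂(0.1429/0.0436) = 0.24473
  P(5)·log₂(P(5)/Q(5)) = 0.2432·log₂(0.2432/0.0861) = 0.36433

D_KL(P||Q) = 0.15930 - 0.17075 + 0.44890 + 0.24473 + 0.36433 = 1.04651 ≈ 1.0465 bits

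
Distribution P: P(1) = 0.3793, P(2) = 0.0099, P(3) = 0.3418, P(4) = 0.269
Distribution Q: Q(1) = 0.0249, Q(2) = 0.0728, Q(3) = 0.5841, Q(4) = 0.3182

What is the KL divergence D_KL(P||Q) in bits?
1.1324 bits

D_KL(P||Q) = Σ P(x) log₂(P(x)/Q(x))

Computing term by term:
  P(1)·log₂(P(1)/Q(1)) = 0.3793·log₂(0.3793/0.0249) = 1.49032
  P(2)·log₂(P(2)/Q(2)) = 0.0099·log₂(0.0099/0.0728) = -0.02850
  P(3)·log₂(P(3)/Q(3)) = 0.3418·log₂(0.3418/0.5841) = -0.26423
  P(4)·log₂(P(4)/Q(4)) = 0.269·log₂(0.269/0.3182) = -0.06519

D_KL(P||Q) = 1.49032 - 0.02850 - 0.26423 - 0.06519 = 1.13240 ≈ 1.1324 bits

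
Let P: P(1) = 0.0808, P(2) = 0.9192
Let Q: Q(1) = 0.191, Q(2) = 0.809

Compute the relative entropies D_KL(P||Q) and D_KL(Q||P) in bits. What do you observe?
D_KL(P||Q) = 0.0691 bits, D_KL(Q||P) = 0.0880 bits. The two directions give different values (D_KL(Q||P) exceeds D_KL(P||Q) by 0.0189 bits): KL divergence is asymmetric.

D_KL(P||Q) = Σ P(x) log₂(P(x)/Q(x))

Computing term by term:
  P(1)·log₂(P(1)/Q(1)) = 0.0808·log₂(0.0808/0.191) = -0.10028
  P(2)·log₂(P(2)/Q(2)) = 0.9192·log₂(0.9192/0.809) = 0.16935

D_KL(P||Q) = -0.10028 + 0.16935 = 0.06907 ≈ 0.0691 bits

D_KL(Q||P) = Σ Q(x) log₂(Q(x)/P(x))

Computing term by term:
  Q(1)·log₂(Q(1)/P(1)) = 0.191·log₂(0.191/0.0808) = 0.23706
  Q(2)·log₂(Q(2)/P(2)) = 0.809·log₂(0.809/0.9192) = -0.14905

D_KL(Q||P) = 0.23706 - 0.14905 = 0.08801 ≈ 0.0880 bits

These are NOT equal (difference: 0.0189 bits). KL divergence is asymmetric: D_KL(P||Q) ≠ D_KL(Q||P) in general.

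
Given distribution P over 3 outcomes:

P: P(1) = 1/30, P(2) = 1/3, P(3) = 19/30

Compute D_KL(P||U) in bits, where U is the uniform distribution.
0.4757 bits

U(i) = 1/3 for all i

D_KL(P||U) = Σ P(x) log₂(P(x) / (1/3))
           = Σ P(x) log₂(P(x)) + log₂(3)
           = log₂(3) - H(P)

H(P) = -Σ P(x) log₂(P(x)):
  -P(1)·log₂(P(1)) = -(1/30)·log₂(1/30) = 0.16356
  -P(2)·log₂(P(2)) = -(1/3)·log₂(1/3) = 0.52832
  -P(3)·log₂(P(3)) = -(19/30)·log₂(19/30) = 0.41734
H(P) = 0.16356 + 0.52832 + 0.41734 = 1.10922 bits

log₂(3) = 1.58496 bits

D_KL(P||U) = 1.58496 - 1.10922 = 0.47574 ≈ 0.4757 bits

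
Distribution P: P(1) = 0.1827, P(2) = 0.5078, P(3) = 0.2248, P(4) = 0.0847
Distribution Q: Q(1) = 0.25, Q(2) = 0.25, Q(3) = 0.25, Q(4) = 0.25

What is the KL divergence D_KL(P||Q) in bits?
0.2698 bits

D_KL(P||Q) = Σ P(x) log₂(P(x)/Q(x))

Computing term by term:
  P(1)·log₂(P(1)/Q(1)) = 0.1827·log₂(0.1827/0.25) = -0.08266
  P(2)·log₂(P(2)/Q(2)) = 0.5078·log₂(0.5078/0.25) = 0.51914
  P(3)·log₂(P(3)/Q(3)) = 0.2248·log₂(0.2248/0.25) = -0.03446
  P(4)·log₂(P(4)/Q(4)) = 0.0847·log₂(0.0847/0.25) = -0.13226

D_KL(P||Q) = -0.08266 + 0.51914 - 0.03446 - 0.13226 = 0.26976 ≈ 0.2698 bits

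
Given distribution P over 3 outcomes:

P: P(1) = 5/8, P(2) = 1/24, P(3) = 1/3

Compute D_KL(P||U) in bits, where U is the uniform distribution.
0.4418 bits

U(i) = 1/3 for all i

D_KL(P||U) = Σ P(x) log₂(P(x) / (1/3))
           = Σ P(x) log₂(P(x)) + log₂(3)
           = log₂(3) - H(P)

H(P) = -Σ P(x) log₂(P(x)):
  -P(1)·log₂(P(1)) = -(5/8)·log₂(5/8) = 0.42379
  -P(2)·log₂(P(2)) = -(1/24)·log₂(1/24) = 0.19104
  -P(3)·log₂(P(3)) = -(1/3)·log₂(1/3) = 0.52832
H(P) = 0.42379 + 0.19104 + 0.52832 = 1.14315 bits

log₂(3) = 1.58496 bits

D_KL(P||U) = 1.58496 - 1.14315 = 0.44181 ≈ 0.4418 bits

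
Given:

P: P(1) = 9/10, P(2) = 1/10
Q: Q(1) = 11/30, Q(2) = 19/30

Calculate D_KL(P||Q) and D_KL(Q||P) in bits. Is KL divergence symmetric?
D_KL(P||Q) = 0.8996 bits, D_KL(Q||P) = 1.2115 bits. No, KL divergence is not symmetric.

D_KL(P||Q) = Σ P(x) log₂(P(x)/Q(x))

Computing term by term:
  P(1)·log₂(P(1)/Q(1)) = (9/10)·log₂((9/10)/(11/30)) = 1.16591
  P(2)·log₂(P(2)/Q(2)) = (1/10)·log₂((1/10)/(19/30)) = -0.26630

D_KL(P||Q) = 1.16591 - 0.26630 = 0.89961 ≈ 0.8996 bits

D_KL(Q||P) = Σ Q(x) log₂(Q(x)/P(x))

Computing term by term:
  Q(1)·log₂(Q(1)/P(1)) = (11/30)·log₂((11/30)/(9/10)) = -0.47500
  Q(2)·log₂(Q(2)/P(2)) = (19/30)·log₂((19/30)/(1/10)) = 1.68654

D_KL(Q||P) = -0.47500 + 1.68654 = 1.21154 ≈ 1.2115 bits

These are NOT equal (difference: 0.3119 bits). KL divergence is asymmetric: D_KL(P||Q) ≠ D_KL(Q||P) in general.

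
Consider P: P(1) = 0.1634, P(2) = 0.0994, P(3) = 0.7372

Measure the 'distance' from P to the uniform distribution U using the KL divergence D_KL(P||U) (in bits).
0.5026 bits

U(i) = 1/3 for all i

D_KL(P||U) = Σ P(x) log₂(P(x) / (1/3))
           = Σ P(x) log₂(P(x)) + log₂(3)
           = log₂(3) - H(P)

H(P) = -Σ P(x) log₂(P(x)):
  -P(1)·log₂(P(1)) = -(0.1634)·log₂(0.1634) = 0.42705
  -P(2)·log₂(P(2)) = -(0.0994)·log₂(0.0994) = 0.33106
  -P(3)·log₂(P(3)) = -(0.7372)·log₂(0.7372) = 0.32427
H(P) = 0.42705 + 0.33106 + 0.32427 = 1.08238 bits

log₂(3) = 1.58496 bits

D_KL(P||U) = 1.58496 - 1.08238 = 0.50258 ≈ 0.5026 bits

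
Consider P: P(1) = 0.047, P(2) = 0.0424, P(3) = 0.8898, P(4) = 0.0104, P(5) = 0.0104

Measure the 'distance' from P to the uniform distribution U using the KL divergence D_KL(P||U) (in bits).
1.6344 bits

U(i) = 1/5 for all i

D_KL(P||U) = Σ P(x) log₂(P(x) / (1/5))
           = Σ P(x) log₂(P(x)) + log₂(5)
           = log₂(5) - H(P)

H(P) = -Σ P(x) log₂(P(x)):
  -P(1)·log₂(P(1)) = -(0.047)·log₂(0.047) = 0.20733
  -P(2)·log₂(P(2)) = -(0.0424)·log₂(0.0424) = 0.19334
  -P(3)·log₂(P(3)) = -(0.8898)·log₂(0.8898) = 0.14988
  -P(4)·log₂(P(4)) = -(0.0104)·log₂(0.0104) = 0.06851
  -P(5)·log₂(P(5)) = -(0.0104)·log₂(0.0104) = 0.06851
H(P) = 0.20733 + 0.19334 + 0.14988 + 0.06851 + 0.06851 = 0.68757 bits

log₂(5) = 2.32193 bits

D_KL(P||U) = 2.32193 - 0.68757 = 1.63436 ≈ 1.6344 bits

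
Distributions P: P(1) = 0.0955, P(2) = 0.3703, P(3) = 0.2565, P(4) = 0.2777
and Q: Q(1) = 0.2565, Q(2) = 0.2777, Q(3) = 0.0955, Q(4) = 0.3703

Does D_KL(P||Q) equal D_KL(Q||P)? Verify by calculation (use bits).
D_KL(P||Q) = 0.2679 bits, D_KL(Q||P) = 0.2679 bits. Yes — for this pair D_KL(P||Q) = D_KL(Q||P).

D_KL(P||Q) = Σ P(x) log₂(P(x)/Q(x))

Computing term by term:
  P(1)·log₂(P(1)/Q(1)) = 0.0955·log₂(0.0955/0.2565) = -0.13612
  P(2)·log₂(P(2)/Q(2)) = 0.3703·log₂(0.3703/0.2777) = 0.15374
  P(3)·log₂(P(3)/Q(3)) = 0.2565·log₂(0.2565/0.0955) = 0.36561
  P(4)·log₂(P(4)/Q(4)) = 0.2777·log₂(0.2777/0.3703) = -0.11529

D_KL(P||Q) = -0.13612 + 0.15374 + 0.36561 - 0.11529 = 0.26794 ≈ 0.2679 bits

D_KL(Q||P) = Σ Q(x) log₂(Q(x)/P(x))

Computing term by term:
  Q(1)·log₂(Q(1)/P(1)) = 0.2565·log₂(0.2565/0.0955) = 0.36561
  Q(2)·log₂(Q(2)/P(2)) = 0.2777·log₂(0.2777/0.3703) = -0.11529
  Q(3)·log₂(Q(3)/P(3)) = 0.0955·log₂(0.0955/0.2565) = -0.13612
  Q(4)·log₂(Q(4)/P(4)) = 0.3703·log₂(0.3703/0.2777) = 0.15374

D_KL(Q||P) = 0.36561 - 0.11529 - 0.13612 + 0.15374 = 0.26794 ≈ 0.2679 bits

These ARE equal here. Q is P with outcomes relabeled (Q(1) = P(3), Q(2) = P(4), Q(3) = P(1), Q(4) = P(2)) by a relabeling that is its own inverse, so the two sums contain exactly the same terms in a different order. This is a special case — KL divergence is not symmetric in general: D_KL(P||Q) ≠ D_KL(Q||P) for most P, Q.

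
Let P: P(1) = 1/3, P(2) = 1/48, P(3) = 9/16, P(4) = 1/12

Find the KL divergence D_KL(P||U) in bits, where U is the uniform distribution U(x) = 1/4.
0.5897 bits

U(i) = 1/4 for all i

D_KL(P||U) = Σ P(x) log₂(P(x) / (1/4))
           = Σ P(x) log₂(P(x)) + log₂(4)
           = log₂(4) - H(P)

H(P) = -Σ P(x) log₂(P(x)):
  -P(1)·log₂(P(1)) = -(1/3)·log₂(1/3) = 0.52832
  -P(2)·log₂(P(2)) = -(1/48)·log₂(1/48) = 0.11635
  -P(3)·log₂(P(3)) = -(9/16)·log₂(9/16) = 0.46692
  -P(4)·log₂(P(4)) = -(1/12)·log₂(1/12) = 0.29875
H(P) = 0.52832 + 0.11635 + 0.46692 + 0.29875 = 1.41034 bits

log₂(4) = 2.00000 bits

D_KL(P||U) = 2.00000 - 1.41034 = 0.58966 ≈ 0.5897 bits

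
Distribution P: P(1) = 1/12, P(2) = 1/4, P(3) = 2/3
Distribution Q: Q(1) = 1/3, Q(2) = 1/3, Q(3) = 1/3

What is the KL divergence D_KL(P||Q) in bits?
0.3962 bits

D_KL(P||Q) = Σ P(x) log₂(P(x)/Q(x))

Computing term by term:
  P(1)·log₂(P(1)/Q(1)) = (1/12)·log₂((1/12)/(1/3)) = -0.16667
  P(2)·log₂(P(2)/Q(2)) = (1/4)·log₂((1/4)/(1/3)) = -0.10376
  P(3)·log₂(P(3)/Q(3)) = (2/3)·log₂((2/3)/(1/3)) = 0.66667

D_KL(P||Q) = -0.16667 - 0.10376 + 0.66667 = 0.39624 ≈ 0.3962 bits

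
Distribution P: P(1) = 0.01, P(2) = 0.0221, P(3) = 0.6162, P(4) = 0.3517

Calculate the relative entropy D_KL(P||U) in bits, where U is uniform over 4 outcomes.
0.8514 bits

U(i) = 1/4 for all i

D_KL(P||U) = Σ P(x) log₂(P(x) / (1/4))
           = Σ P(x) log₂(P(x)) + log₂(4)
           = log₂(4) - H(P)

H(P) = -Σ P(x) log₂(P(x)):
  -P(1)·log₂(P(1)) = -(0.01)·log₂(0.01) = 0.06644
  -P(2)·log₂(P(2)) = -(0.0221)·log₂(0.0221) = 0.12155
  -P(3)·log₂(P(3)) = -(0.6162)·log₂(0.6162) = 0.43043
  -P(4)·log₂(P(4)) = -(0.3517)·log₂(0.3517) = 0.53022
H(P) = 0.06644 + 0.12155 + 0.43043 + 0.53022 = 1.14864 bits

log₂(4) = 2.00000 bits

D_KL(P||U) = 2.00000 - 1.14864 = 0.85136 ≈ 0.8514 bits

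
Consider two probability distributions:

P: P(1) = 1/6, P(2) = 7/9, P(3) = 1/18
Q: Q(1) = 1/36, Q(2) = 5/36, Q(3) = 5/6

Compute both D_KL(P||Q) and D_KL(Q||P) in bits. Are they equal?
D_KL(P||Q) = 2.1469 bits, D_KL(Q||P) = 2.8387 bits. No, they are not equal.

D_KL(P||Q) = Σ P(x) log₂(P(x)/Q(x))

Computing term by term:
  P(1)·log₂(P(1)/Q(1)) = (1/6)·log₂((1/6)/(1/36)) = 0.43083
  P(2)·log₂(P(2)/Q(2)) = (7/9)·log₂((7/9)/(5/36)) = 1.93311
  P(3)·log₂(P(3)/Q(3)) = (1/18)·log₂((1/18)/(5/6)) = -0.21705

D_KL(P||Q) = 0.43083 + 1.93311 - 0.21705 = 2.14689 ≈ 2.1469 bits

D_KL(Q||P) = Σ Q(x) log₂(Q(x)/P(x))

Computing term by term:
  Q(1)·log₂(Q(1)/P(1)) = (1/36)·log₂((1/36)/(1/6)) = -0.07180
  Q(2)·log₂(Q(2)/P(2)) = (5/36)·log₂((5/36)/(7/9)) = -0.34520
  Q(3)·log₂(Q(3)/P(3)) = (5/6)·log₂((5/6)/(1/18)) = 3.25574

D_KL(Q||P) = -0.07180 - 0.34520 + 3.25574 = 2.83874 ≈ 2.8387 bits

These are NOT equal (difference: 0.6918 bits). KL divergence is asymmetric: D_KL(P||Q) ≠ D_KL(Q||P) in general.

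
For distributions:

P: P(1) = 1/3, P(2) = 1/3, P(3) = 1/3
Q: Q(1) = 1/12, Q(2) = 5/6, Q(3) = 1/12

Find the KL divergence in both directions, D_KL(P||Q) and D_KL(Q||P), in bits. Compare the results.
D_KL(P||Q) = 0.8927 bits, D_KL(Q||P) = 0.7683 bits. D_KL(P||Q) is larger than D_KL(Q||P) by 0.1244 bits; the two directions differ.

D_KL(P||Q) = Σ P(x) log₂(P(x)/Q(x))

Computing term by term:
  P(1)·log₂(P(1)/Q(1)) = (1/3)·log₂((1/3)/(1/12)) = 0.66667
  P(2)·log₂(P(2)/Q(2)) = (1/3)·log₂((1/3)/(5/6)) = -0.44064
  P(3)·log₂(P(3)/Q(3)) = (1/3)·log₂((1/3)/(1/12)) = 0.66667

D_KL(P||Q) = 0.66667 - 0.44064 + 0.66667 = 0.89270 ≈ 0.8927 bits

D_KL(Q||P) = Σ Q(x) log₂(Q(x)/P(x))

Computing term by term:
  Q(1)·log₂(Q(1)/P(1)) = (1/12)·log₂((1/12)/(1/3)) = -0.16667
  Q(2)·log₂(Q(2)/P(2)) = (5/6)·log₂((5/6)/(1/3)) = 1.10161
  Q(3)·log₂(Q(3)/P(3)) = (1/12)·log₂((1/12)/(1/3)) = -0.16667

D_KL(Q||P) = -0.16667 + 1.10161 - 0.16667 = 0.76827 ≈ 0.7683 bits

These are NOT equal (difference: 0.1244 bits). KL divergence is asymmetric: D_KL(P||Q) ≠ D_KL(Q||P) in general.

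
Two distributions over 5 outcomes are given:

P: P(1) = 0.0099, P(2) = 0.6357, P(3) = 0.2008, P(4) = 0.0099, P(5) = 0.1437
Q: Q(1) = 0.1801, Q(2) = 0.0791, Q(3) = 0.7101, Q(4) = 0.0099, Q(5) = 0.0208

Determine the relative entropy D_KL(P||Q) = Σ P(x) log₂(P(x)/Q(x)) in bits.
1.9046 bits

D_KL(P||Q) = Σ P(x) log₂(P(x)/Q(x))

Computing term by term:
  P(1)·log₂(P(1)/Q(1)) = 0.0099·log₂(0.0099/0.1801) = -0.04143
  P(2)·log₂(P(2)/Q(2)) = 0.6357·log₂(0.6357/0.0791) = 1.91129
  P(3)·log₂(P(3)/Q(3)) = 0.2008·log₂(0.2008/0.7101) = -0.36591
  P(4)·log₂(P(4)/Q(4)) = 0.0099·log₂(0.0099/0.0099) = 0.00000
  P(5)·log₂(P(5)/Q(5)) = 0.1437·log₂(0.1437/0.0208) = 0.40069

D_KL(P||Q) = -0.04143 + 1.91129 - 0.36591 + 0.00000 + 0.40069 = 1.90464 ≈ 1.9046 bits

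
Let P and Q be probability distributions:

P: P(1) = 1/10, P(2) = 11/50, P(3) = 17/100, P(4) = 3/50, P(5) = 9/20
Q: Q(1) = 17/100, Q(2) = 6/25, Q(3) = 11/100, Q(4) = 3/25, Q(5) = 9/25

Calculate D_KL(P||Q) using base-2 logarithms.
0.0875 bits

D_KL(P||Q) = Σ P(x) log₂(P(x)/Q(x))

Computing term by term:
  P(1)·log₂(P(1)/Q(1)) = (1/10)·log₂((1/10)/(17/100)) = -0.07655
  P(2)·log₂(P(2)/Q(2)) = (11/50)·log₂((11/50)/(6/25)) = -0.02762
  P(3)·log₂(P(3)/Q(3)) = (17/100)·log₂((17/100)/(11/100)) = 0.10677
  P(4)·log₂(P(4)/Q(4)) = (3/50)·log₂((3/50)/(3/25)) = -0.06000
  P(5)·log₂(P(5)/Q(5)) = (9/20)·log₂((9/20)/(9/25)) = 0.14487

D_KL(P||Q) = -0.07655 - 0.02762 + 0.10677 - 0.06000 + 0.14487 = 0.08747 ≈ 0.0875 bits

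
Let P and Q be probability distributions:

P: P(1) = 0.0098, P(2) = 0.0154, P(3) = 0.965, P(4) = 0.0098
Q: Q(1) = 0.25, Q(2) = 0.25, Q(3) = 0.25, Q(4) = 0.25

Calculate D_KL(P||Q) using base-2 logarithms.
1.7269 bits

D_KL(P||Q) = Σ P(x) log₂(P(x)/Q(x))

Computing term by term:
  P(1)·log₂(P(1)/Q(1)) = 0.0098·log₂(0.0098/0.25) = -0.04580
  P(2)·log₂(P(2)/Q(2)) = 0.0154·log₂(0.0154/0.25) = -0.06192
  P(3)·log₂(P(3)/Q(3)) = 0.965·log₂(0.965/0.25) = 1.88040
  P(4)·log₂(P(4)/Q(4)) = 0.0098·log₂(0.0098/0.25) = -0.04580

D_KL(P||Q) = -0.04580 - 0.06192 + 1.88040 - 0.04580 = 1.72688 ≈ 1.7269 bits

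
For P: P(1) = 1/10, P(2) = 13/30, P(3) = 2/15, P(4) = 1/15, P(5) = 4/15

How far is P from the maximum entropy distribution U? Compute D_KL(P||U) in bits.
0.3104 bits

U(i) = 1/5 for all i

D_KL(P||U) = Σ P(x) log₂(P(x) / (1/5))
           = Σ P(x) log₂(P(x)) + log₂(5)
           = log₂(5) - H(P)

H(P) = -Σ P(x) log₂(P(x)):
  -P(1)·log₂(P(1)) = -(1/10)·log₂(1/10) = 0.33219
  -P(2)·log₂(P(2)) = -(13/30)·log₂(13/30) = 0.52280
  -P(3)·log₂(P(3)) = -(2/15)·log₂(2/15) = 0.38759
  -P(4)·log₂(P(4)) = -(1/15)·log₂(1/15) = 0.26046
  -P(5)·log₂(P(5)) = -(4/15)·log₂(4/15) = 0.50850
H(P) = 0.33219 + 0.52280 + 0.38759 + 0.26046 + 0.50850 = 2.01154 bits

log₂(5) = 2.32193 bits

D_KL(P||U) = 2.32193 - 2.01154 = 0.31039 ≈ 0.3104 bits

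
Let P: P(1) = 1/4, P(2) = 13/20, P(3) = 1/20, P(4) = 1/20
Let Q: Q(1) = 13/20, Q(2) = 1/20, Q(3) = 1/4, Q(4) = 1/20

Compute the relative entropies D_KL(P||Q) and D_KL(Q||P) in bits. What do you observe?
D_KL(P||Q) = 1.9446 bits, D_KL(Q||P) = 1.2915 bits. The two directions give different values (D_KL(P||Q) exceeds D_KL(Q||P) by 0.6531 bits): KL divergence is asymmetric.

D_KL(P||Q) = Σ P(x) log₂(P(x)/Q(x))

Computing term by term:
  P(1)·log₂(P(1)/Q(1)) = (1/4)·log₂((1/4)/(13/20)) = -0.34463
  P(2)·log₂(P(2)/Q(2)) = (13/20)·log₂((13/20)/(1/20)) = 2.40529
  P(3)·log₂(P(3)/Q(3)) = (1/20)·log₂((1/20)/(1/4)) = -0.11610
  P(4)·log₂(P(4)/Q(4)) = (1/20)·log₂((1/20)/(1/20)) = 0.00000

D_KL(P||Q) = -0.34463 + 2.40529 - 0.11610 + 0.00000 = 1.94456 ≈ 1.9446 bits

D_KL(Q||P) = Σ Q(x) log₂(Q(x)/P(x))

Computing term by term:
  Q(1)·log₂(Q(1)/P(1)) = (13/20)·log₂((13/20)/(1/4)) = 0.89603
  Q(2)·log₂(Q(2)/P(2)) = (1/20)·log₂((1/20)/(13/20)) = -0.18502
  Q(3)·log₂(Q(3)/P(3)) = (1/4)·log₂((1/4)/(1/20)) = 0.58048
  Q(4)·log₂(Q(4)/P(4)) = (1/20)·log₂((1/20)/(1/20)) = 0.00000

D_KL(Q||P) = 0.89603 - 0.18502 + 0.58048 + 0.00000 = 1.29149 ≈ 1.2915 bits

These are NOT equal (difference: 0.6531 bits). KL divergence is asymmetric: D_KL(P||Q) ≠ D_KL(Q||P) in general.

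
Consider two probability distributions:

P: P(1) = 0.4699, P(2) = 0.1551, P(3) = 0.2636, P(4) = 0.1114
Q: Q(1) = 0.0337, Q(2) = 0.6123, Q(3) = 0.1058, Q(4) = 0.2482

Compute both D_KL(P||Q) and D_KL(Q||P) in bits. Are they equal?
D_KL(P||Q) = 1.6975 bits, D_KL(Q||P) = 1.2324 bits. No, they are not equal.

D_KL(P||Q) = Σ P(x) log₂(P(x)/Q(x))

Computing term by term:
  P(1)·log₂(P(1)/Q(1)) = 0.4699·log₂(0.4699/0.0337) = 1.78634
  P(2)·log₂(P(2)/Q(2)) = 0.1551·log₂(0.1551/0.6123) = -0.30726
  P(3)·log₂(P(3)/Q(3)) = 0.2636·log₂(0.2636/0.1058) = 0.34716
  P(4)·log₂(P(4)/Q(4)) = 0.1114·log₂(0.1114/0.2482) = -0.12875

D_KL(P||Q) = 1.78634 - 0.30726 + 0.34716 - 0.12875 = 1.69749 ≈ 1.6975 bits

D_KL(Q||P) = Σ Q(x) log₂(Q(x)/P(x))

Computing term by term:
  Q(1)·log₂(Q(1)/P(1)) = 0.0337·log₂(0.0337/0.4699) = -0.12811
  Q(2)·log₂(Q(2)/P(2)) = 0.6123·log₂(0.6123/0.1551) = 1.21299
  Q(3)·log₂(Q(3)/P(3)) = 0.1058·log₂(0.1058/0.2636) = -0.13934
  Q(4)·log₂(Q(4)/P(4)) = 0.2482·log₂(0.2482/0.1114) = 0.28686

D_KL(Q||P) = -0.12811 + 1.21299 - 0.13934 + 0.28686 = 1.23240 ≈ 1.2324 bits

These are NOT equal (difference: 0.4651 bits). KL divergence is asymmetric: D_KL(P||Q) ≠ D_KL(Q||P) in general.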